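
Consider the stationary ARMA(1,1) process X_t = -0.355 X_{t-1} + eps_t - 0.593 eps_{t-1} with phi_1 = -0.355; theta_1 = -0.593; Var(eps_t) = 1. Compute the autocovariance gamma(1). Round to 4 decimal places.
\gamma(1) = -1.3130

Multiply the model equation by X_{t-k} and take expectations. With theta_0 = psi_0 = 1 and psi_j the MA(infinity) weights, this gives
  gamma(k) - sum_i phi_i gamma(k-i) = c_k,
  c_k = sigma^2 * sum_{j=k..q} theta_j psi_{j-k}   (c_k = 0 for k > q),
using gamma(-m) = gamma(m).
psi-weights needed (psi_j = theta_j + sum_i phi_i psi_{j-i}):
  psi_1 = theta_1 + phi_1 = -0.593 + (-0.355) = -0.948
Right-hand sides:
  c_0 = sigma^2 (1 + theta_1 psi_1) = 1 * (1 + (-0.593)(-0.948)) = 1 * 1.562164 = 1.562164
  c_1 = sigma^2 theta_1 = 1 * (-0.593) = -0.593
  c_2 = 0
Equations for k = 0 and k = 1 (AR order 1):
  gamma(0) = phi_1 gamma(1) + c_0
  gamma(1) = phi_1 gamma(0) + c_1
Substituting the second into the first: gamma(0) (1 - phi_1^2) = c_0 + phi_1 c_1, so
  gamma(0) = (c_0 + phi_1 c_1) / (1 - phi_1^2) = (1.562164 + (-0.355)(-0.593)) / (1 - (-0.355)^2) = 1.772679 / 0.873975 = 2.028295.
  gamma(1) = phi_1 gamma(0) + c_1 = (-0.355)(2.028295) + (-0.593) = -1.313045.
Therefore gamma(1) = -1.3130 (to 4 decimal places).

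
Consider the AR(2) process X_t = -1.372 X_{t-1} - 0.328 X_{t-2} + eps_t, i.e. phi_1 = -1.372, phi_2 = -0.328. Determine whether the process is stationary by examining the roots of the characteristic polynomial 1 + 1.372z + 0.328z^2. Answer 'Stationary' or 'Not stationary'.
\text{Not stationary}

The AR(p) characteristic polynomial is P(z) = 1 + 1.372z + 0.328z^2.
Stationarity requires all roots to lie outside the unit circle, i.e. |z| > 1 for every root.
Set 1 + (1.372) z + (0.328) z^2 = 0, i.e. a z^2 + b z + c = 0 with a = 0.328, b = 1.372, c = 1.
Discriminant D = b^2 - 4ac = (1.372)^2 - 4*(0.328)*1 = 1.882384 - (1.312) = 0.570384.
D >= 0, so the roots are real: z = (-b +/- sqrt(D)) / (2a) = (-1.372 +/- 0.755238) / (0.656).
  z_1 = (-1.372 + 0.755238) / (0.656) = -0.9402,   |z_1| = 0.9402.
  z_2 = (-1.372 - 0.755238) / (0.656) = -3.2427,   |z_2| = 3.2427.
Moduli of all roots: 0.9402, 3.2427.
All moduli strictly greater than 1? No.
Verdict: Not stationary.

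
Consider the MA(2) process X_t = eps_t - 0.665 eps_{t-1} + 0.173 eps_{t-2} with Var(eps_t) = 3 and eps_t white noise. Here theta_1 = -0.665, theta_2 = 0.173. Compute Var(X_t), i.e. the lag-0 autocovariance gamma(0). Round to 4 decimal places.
\gamma(0) = 4.4165

For an MA(q) process X_t = eps_t + sum_i theta_i eps_{t-i} with
Var(eps_t) = sigma^2, the variance is
  gamma(0) = sigma^2 * (1 + sum_i theta_i^2).
  sum_i theta_i^2 = (-0.665)^2 + (0.173)^2 = 0.442225 + 0.029929 = 0.472154.
  gamma(0) = 3 * (1 + 0.472154) = 3 * 1.472154 = 4.416462, which rounds to 4.4165.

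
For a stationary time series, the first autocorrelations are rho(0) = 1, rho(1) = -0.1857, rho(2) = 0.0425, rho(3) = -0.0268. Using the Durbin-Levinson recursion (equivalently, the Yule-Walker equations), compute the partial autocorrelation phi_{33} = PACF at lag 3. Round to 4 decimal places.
\phi_{33} = -0.0181

The PACF at lag k is phi_{kk}, the last component of the solution
to the Yule-Walker system G_k phi = r_k where
  (G_k)_{ij} = rho(|i - j|), (r_k)_i = rho(i), i,j = 1..k.
Equivalently, Durbin-Levinson gives phi_{kk} iteratively:
  phi_{11} = rho(1)
  phi_{kk} = [rho(k) - sum_{j=1..k-1} phi_{k-1,j} rho(k-j)]
            / [1 - sum_{j=1..k-1} phi_{k-1,j} rho(j)],
  phi_{k,j} = phi_{k-1,j} - phi_{kk} phi_{k-1,k-j},  j = 1..k-1.
Step k = 1:
  phi_11 = rho(1) = -0.1857.
Step k = 2:
  phi_22 = [rho(2) - phi_11 rho(1)] / [1 - phi_11 rho(1)] = [0.0425 - (-0.1857)(-0.1857)] / [1 - (-0.1857)(-0.1857)]
         = 0.00801551 / 0.96551551 = 0.008302.
  Update: phi_21 = phi_11 - phi_22 phi_11 = -0.1857 - (0.008302)(-0.1857) = -0.184158.
Step k = 3:
  phi_33 = [rho(3) - phi_21 rho(2) - phi_22 rho(1)] / [1 - phi_21 rho(1) - phi_22 rho(2)]
    numerator   = -0.0268 - (-0.184158)(0.0425) - (0.008302)(-0.1857) = -0.01743163
    denominator = 1 - (-0.184158)(-0.1857) - (0.008302)(0.0425) = 0.96544897
  phi_33 = -0.01743163 / 0.96544897 = -0.0181.
Therefore phi_{33} = -0.0181.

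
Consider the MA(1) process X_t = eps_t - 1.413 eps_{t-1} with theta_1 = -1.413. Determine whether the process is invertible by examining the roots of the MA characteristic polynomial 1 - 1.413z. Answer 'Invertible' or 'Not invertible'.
\text{Not invertible}

The MA(q) characteristic polynomial is P(z) = 1 - 1.413z.
Invertibility requires all roots to lie outside the unit circle, i.e. |z| > 1 for every root.
This is linear in z: 1 + (-1.413) z = 0  =>  z = -1/(-1.413) = 0.707714,  |z| = 0.707714.
Moduli of all roots: 0.7077.
All moduli strictly greater than 1? No.
Verdict: Not invertible.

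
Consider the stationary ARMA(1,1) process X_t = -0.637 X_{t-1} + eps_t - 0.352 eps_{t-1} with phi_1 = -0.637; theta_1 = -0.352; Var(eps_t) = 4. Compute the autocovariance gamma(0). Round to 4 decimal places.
\gamma(0) = 10.5841

Multiply the model equation by X_{t-k} and take expectations. With theta_0 = psi_0 = 1 and psi_j the MA(infinity) weights, this gives
  gamma(k) - sum_i phi_i gamma(k-i) = c_k,
  c_k = sigma^2 * sum_{j=k..q} theta_j psi_{j-k}   (c_k = 0 for k > q),
using gamma(-m) = gamma(m).
psi-weights needed (psi_j = theta_j + sum_i phi_i psi_{j-i}):
  psi_1 = theta_1 + phi_1 = -0.352 + (-0.637) = -0.989
Right-hand sides:
  c_0 = sigma^2 (1 + theta_1 psi_1) = 4 * (1 + (-0.352)(-0.989)) = 4 * 1.348128 = 5.392512
  c_1 = sigma^2 theta_1 = 4 * (-0.352) = -1.408
  c_2 = 0
Equations for k = 0 and k = 1 (AR order 1):
  gamma(0) = phi_1 gamma(1) + c_0
  gamma(1) = phi_1 gamma(0) + c_1
Substituting the second into the first: gamma(0) (1 - phi_1^2) = c_0 + phi_1 c_1, so
  gamma(0) = (c_0 + phi_1 c_1) / (1 - phi_1^2) = (5.392512 + (-0.637)(-1.408)) / (1 - (-0.637)^2) = 6.289408 / 0.594231 = 10.584113.
Therefore gamma(0) = 10.5841 (to 4 decimal places).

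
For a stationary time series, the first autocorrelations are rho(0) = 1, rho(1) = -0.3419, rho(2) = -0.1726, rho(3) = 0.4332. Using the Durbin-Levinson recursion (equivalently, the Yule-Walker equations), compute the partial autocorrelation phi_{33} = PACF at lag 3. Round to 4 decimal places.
\phi_{33} = 0.3080

The PACF at lag k is phi_{kk}, the last component of the solution
to the Yule-Walker system G_k phi = r_k where
  (G_k)_{ij} = rho(|i - j|), (r_k)_i = rho(i), i,j = 1..k.
Equivalently, Durbin-Levinson gives phi_{kk} iteratively:
  phi_{11} = rho(1)
  phi_{kk} = [rho(k) - sum_{j=1..k-1} phi_{k-1,j} rho(k-j)]
            / [1 - sum_{j=1..k-1} phi_{k-1,j} rho(j)],
  phi_{k,j} = phi_{k-1,j} - phi_{kk} phi_{k-1,k-j},  j = 1..k-1.
Step k = 1:
  phi_11 = rho(1) = -0.3419.
Step k = 2:
  phi_22 = [rho(2) - phi_11 rho(1)] / [1 - phi_11 rho(1)] = [-0.1726 - (-0.3419)(-0.3419)] / [1 - (-0.3419)(-0.3419)]
         = -0.28949561 / 0.88310439 = -0.327816.
  Update: phi_21 = phi_11 - phi_22 phi_11 = -0.3419 - (-0.327816)(-0.3419) = -0.45398.
Step k = 3:
  phi_33 = [rho(3) - phi_21 rho(2) - phi_22 rho(1)] / [1 - phi_21 rho(1) - phi_22 rho(2)]
    numerator   = 0.4332 - (-0.45398)(-0.1726) - (-0.327816)(-0.3419) = 0.24276277
    denominator = 1 - (-0.45398)(-0.3419) - (-0.327816)(-0.1726) = 0.78820314
  phi_33 = 0.24276277 / 0.78820314 = 0.308.
Therefore phi_{33} = 0.3080.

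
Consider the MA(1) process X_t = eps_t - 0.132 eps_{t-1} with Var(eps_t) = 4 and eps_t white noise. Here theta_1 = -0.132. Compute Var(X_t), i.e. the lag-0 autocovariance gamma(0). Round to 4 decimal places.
\gamma(0) = 4.0697

For an MA(q) process X_t = eps_t + sum_i theta_i eps_{t-i} with
Var(eps_t) = sigma^2, the variance is
  gamma(0) = sigma^2 * (1 + sum_i theta_i^2).
  sum_i theta_i^2 = (-0.132)^2 = 0.017424.
  gamma(0) = 4 * (1 + 0.017424) = 4 * 1.017424 = 4.069696, which rounds to 4.0697.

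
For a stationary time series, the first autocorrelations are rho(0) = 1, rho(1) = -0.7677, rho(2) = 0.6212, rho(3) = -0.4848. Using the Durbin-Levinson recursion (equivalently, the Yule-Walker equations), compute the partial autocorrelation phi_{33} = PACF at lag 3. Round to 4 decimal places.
\phi_{33} = 0.0359

The PACF at lag k is phi_{kk}, the last component of the solution
to the Yule-Walker system G_k phi = r_k where
  (G_k)_{ij} = rho(|i - j|), (r_k)_i = rho(i), i,j = 1..k.
Equivalently, Durbin-Levinson gives phi_{kk} iteratively:
  phi_{11} = rho(1)
  phi_{kk} = [rho(k) - sum_{j=1..k-1} phi_{k-1,j} rho(k-j)]
            / [1 - sum_{j=1..k-1} phi_{k-1,j} rho(j)],
  phi_{k,j} = phi_{k-1,j} - phi_{kk} phi_{k-1,k-j},  j = 1..k-1.
Step k = 1:
  phi_11 = rho(1) = -0.7677.
Step k = 2:
  phi_22 = [rho(2) - phi_11 rho(1)] / [1 - phi_11 rho(1)] = [0.6212 - (-0.7677)(-0.7677)] / [1 - (-0.7677)(-0.7677)]
         = 0.03183671 / 0.41063671 = 0.07753.
  Update: phi_21 = phi_11 - phi_22 phi_11 = -0.7677 - (0.07753)(-0.7677) = -0.70818.
Step k = 3:
  phi_33 = [rho(3) - phi_21 rho(2) - phi_22 rho(1)] / [1 - phi_21 rho(1) - phi_22 rho(2)]
    numerator   = -0.4848 - (-0.70818)(0.6212) - (0.07753)(-0.7677) = 0.01464137
    denominator = 1 - (-0.70818)(-0.7677) - (0.07753)(0.6212) = 0.40816841
  phi_33 = 0.01464137 / 0.40816841 = 0.0359.
Therefore phi_{33} = 0.0359.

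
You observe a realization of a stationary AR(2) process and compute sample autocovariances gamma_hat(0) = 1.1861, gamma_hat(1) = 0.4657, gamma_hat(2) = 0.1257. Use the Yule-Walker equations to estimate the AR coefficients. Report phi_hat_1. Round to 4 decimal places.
\hat\phi_{1} = 0.4150

The Yule-Walker equations for an AR(p) process read, in matrix form,
  Gamma_p phi = r_p,   with   (Gamma_p)_{ij} = gamma(|i - j|),
                       (r_p)_i = gamma(i),   i,j = 1..p.
Substitute the sample gammas (Toeplitz matrix and right-hand side of size 2):
  Gamma_p = [[1.1861, 0.4657], [0.4657, 1.1861]]
  r_p     = [0.4657, 0.1257]
Written out:
  1.1861 phi_1 + 0.4657 phi_2 = 0.4657
  0.4657 phi_1 + 1.1861 phi_2 = 0.1257
Solve by Cramer's rule:
  det = gamma(0)^2 - gamma(1)^2 = (1.1861)^2 - (0.4657)^2 = 1.40683321 - 0.21687649 = 1.18995672
  phi_hat_1 = [gamma(1) gamma(0) - gamma(1) gamma(2)] / det = [(0.4657)(1.1861) - (0.4657)(0.1257)] / 1.18995672 = 0.49382828 / 1.18995672 = 0.415
  phi_hat_2 = [gamma(0) gamma(2) - gamma(1)^2] / det = [(1.1861)(0.1257) - (0.4657)^2] / 1.18995672 = -0.06778372 / 1.18995672 = -0.057
So phi_hat = [0.4150, -0.0570].
Therefore phi_hat_1 = 0.4150.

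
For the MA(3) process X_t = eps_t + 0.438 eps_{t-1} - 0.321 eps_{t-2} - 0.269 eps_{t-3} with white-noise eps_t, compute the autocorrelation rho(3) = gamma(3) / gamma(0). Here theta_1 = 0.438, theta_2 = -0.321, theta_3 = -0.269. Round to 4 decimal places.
\rho(3) = -0.1967

For an MA(q) process with theta_0 = 1, the autocovariance is
  gamma(k) = sigma^2 * sum_{i=0..q-k} theta_i * theta_{i+k},
and rho(k) = gamma(k) / gamma(0). Sigma^2 cancels.
  numerator   = (1)*(-0.269) = -0.269.
  denominator = (1)^2 + (0.438)^2 + (-0.321)^2 + (-0.269)^2 = 1.367246.
  rho(3) = -0.269 / 1.367246 = -0.1967.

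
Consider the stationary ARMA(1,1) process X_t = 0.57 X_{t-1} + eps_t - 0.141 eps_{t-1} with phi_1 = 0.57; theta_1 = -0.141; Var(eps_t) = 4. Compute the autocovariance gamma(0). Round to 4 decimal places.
\gamma(0) = 5.0905

Multiply the model equation by X_{t-k} and take expectations. With theta_0 = psi_0 = 1 and psi_j the MA(infinity) weights, this gives
  gamma(k) - sum_i phi_i gamma(k-i) = c_k,
  c_k = sigma^2 * sum_{j=k..q} theta_j psi_{j-k}   (c_k = 0 for k > q),
using gamma(-m) = gamma(m).
psi-weights needed (psi_j = theta_j + sum_i phi_i psi_{j-i}):
  psi_1 = theta_1 + phi_1 = -0.141 + (0.57) = 0.429
Right-hand sides:
  c_0 = sigma^2 (1 + theta_1 psi_1) = 4 * (1 + (-0.141)(0.429)) = 4 * 0.939511 = 3.758044
  c_1 = sigma^2 theta_1 = 4 * (-0.141) = -0.564
  c_2 = 0
Equations for k = 0 and k = 1 (AR order 1):
  gamma(0) = phi_1 gamma(1) + c_0
  gamma(1) = phi_1 gamma(0) + c_1
Substituting the second into the first: gamma(0) (1 - phi_1^2) = c_0 + phi_1 c_1, so
  gamma(0) = (c_0 + phi_1 c_1) / (1 - phi_1^2) = (3.758044 + (0.57)(-0.564)) / (1 - (0.57)^2) = 3.436564 / 0.6751 = 5.090452.
Therefore gamma(0) = 5.0905 (to 4 decimal places).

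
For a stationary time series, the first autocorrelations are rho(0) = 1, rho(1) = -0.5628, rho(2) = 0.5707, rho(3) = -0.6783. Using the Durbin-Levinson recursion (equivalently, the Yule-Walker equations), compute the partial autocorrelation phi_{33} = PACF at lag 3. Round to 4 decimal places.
\phi_{33} = -0.4539

The PACF at lag k is phi_{kk}, the last component of the solution
to the Yule-Walker system G_k phi = r_k where
  (G_k)_{ij} = rho(|i - j|), (r_k)_i = rho(i), i,j = 1..k.
Equivalently, Durbin-Levinson gives phi_{kk} iteratively:
  phi_{11} = rho(1)
  phi_{kk} = [rho(k) - sum_{j=1..k-1} phi_{k-1,j} rho(k-j)]
            / [1 - sum_{j=1..k-1} phi_{k-1,j} rho(j)],
  phi_{k,j} = phi_{k-1,j} - phi_{kk} phi_{k-1,k-j},  j = 1..k-1.
Step k = 1:
  phi_11 = rho(1) = -0.5628.
Step k = 2:
  phi_22 = [rho(2) - phi_11 rho(1)] / [1 - phi_11 rho(1)] = [0.5707 - (-0.5628)(-0.5628)] / [1 - (-0.5628)(-0.5628)]
         = 0.25395616 / 0.68325616 = 0.371685.
  Update: phi_21 = phi_11 - phi_22 phi_11 = -0.5628 - (0.371685)(-0.5628) = -0.353616.
Step k = 3:
  phi_33 = [rho(3) - phi_21 rho(2) - phi_22 rho(1)] / [1 - phi_21 rho(1) - phi_22 rho(2)]
    numerator   = -0.6783 - (-0.353616)(0.5707) - (0.371685)(-0.5628) = -0.26730718
    denominator = 1 - (-0.353616)(-0.5628) - (0.371685)(0.5707) = 0.58886443
  phi_33 = -0.26730718 / 0.58886443 = -0.4539.
Therefore phi_{33} = -0.4539.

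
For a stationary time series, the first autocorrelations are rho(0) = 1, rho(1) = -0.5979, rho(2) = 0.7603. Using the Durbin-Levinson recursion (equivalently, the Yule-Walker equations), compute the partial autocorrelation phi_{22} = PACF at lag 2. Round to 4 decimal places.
\phi_{22} = 0.6269

The PACF at lag k is phi_{kk}, the last component of the solution
to the Yule-Walker system G_k phi = r_k where
  (G_k)_{ij} = rho(|i - j|), (r_k)_i = rho(i), i,j = 1..k.
Equivalently, Durbin-Levinson gives phi_{kk} iteratively:
  phi_{11} = rho(1)
  phi_{kk} = [rho(k) - sum_{j=1..k-1} phi_{k-1,j} rho(k-j)]
            / [1 - sum_{j=1..k-1} phi_{k-1,j} rho(j)],
  phi_{k,j} = phi_{k-1,j} - phi_{kk} phi_{k-1,k-j},  j = 1..k-1.
Step k = 1:
  phi_11 = rho(1) = -0.5979.
Step k = 2:
  phi_22 = [rho(2) - phi_11 rho(1)] / [1 - phi_11 rho(1)] = [0.7603 - (-0.5979)(-0.5979)] / [1 - (-0.5979)(-0.5979)]
         = 0.40281559 / 0.64251559 = 0.6269.
Therefore phi_{22} = 0.6269.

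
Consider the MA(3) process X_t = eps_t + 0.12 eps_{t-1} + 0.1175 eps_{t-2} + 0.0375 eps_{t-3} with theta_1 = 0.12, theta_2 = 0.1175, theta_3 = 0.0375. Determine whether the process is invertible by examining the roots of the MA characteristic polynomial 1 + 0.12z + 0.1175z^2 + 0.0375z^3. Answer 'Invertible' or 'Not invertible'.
\text{Invertible}

The MA(q) characteristic polynomial is P(z) = 1 + 0.12z + 0.1175z^2 + 0.0375z^3.
Invertibility requires all roots to lie outside the unit circle, i.e. |z| > 1 for every root.
Degree 3: look for a simple real root z0 first, then factor out (1 - z/z0) and solve the remaining quadratic.
Testing z0 = -4: P(-4) = 1 + (0.12)(-4) + (0.1175)(-4)^2 + (0.0375)(-4)^3
  = 1 + (-0.48) + (1.88) + (-2.4) = 0.  So z_0 = -4 is a root, |z_0| = 4.
Divide out the factor (1 + 0.25 z) = (1 - z/z0) (since 1/z0 = -0.25):
  P(z) = (1 + 0.25 z)(1 + (-0.13) z + (0.15) z^2)
  [check: z-coef -0.13 - (-0.25) = 0.12; z^2-coef 0.15 - (-0.25)(-0.13) = 0.1175; z^3-coef -(-0.25)(0.15) = 0.0375.]
Remaining roots from the quadratic factor 1 + (-0.13) z + (0.15) z^2:
  Set 1 + (-0.13) z + (0.15) z^2 = 0, i.e. a z^2 + b z + c = 0 with a = 0.15, b = -0.13, c = 1.
  Discriminant D = b^2 - 4ac = (-0.13)^2 - 4*(0.15)*1 = 0.0169 - (0.6) = -0.5831.
  D < 0, so the roots are the complex-conjugate pair z = (-b +/- i sqrt(-D)) / (2a) = 0.4333 +/- 2.5454i.
  For a conjugate pair |z|^2 = z * conj(z) = (product of roots) = c/a = 1/(0.15) = 6.666667, so |z| = sqrt(6.666667) = 2.582 for both roots.
Moduli of all roots: 4.0000, 2.5820, 2.5820.
All moduli strictly greater than 1? Yes.
Verdict: Invertible.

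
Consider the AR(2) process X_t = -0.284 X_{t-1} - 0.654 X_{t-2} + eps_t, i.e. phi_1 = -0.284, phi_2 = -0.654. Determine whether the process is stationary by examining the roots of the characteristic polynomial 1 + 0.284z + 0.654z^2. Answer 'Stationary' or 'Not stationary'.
\text{Stationary}

The AR(p) characteristic polynomial is P(z) = 1 + 0.284z + 0.654z^2.
Stationarity requires all roots to lie outside the unit circle, i.e. |z| > 1 for every root.
Set 1 + (0.284) z + (0.654) z^2 = 0, i.e. a z^2 + b z + c = 0 with a = 0.654, b = 0.284, c = 1.
Discriminant D = b^2 - 4ac = (0.284)^2 - 4*(0.654)*1 = 0.080656 - (2.616) = -2.535344.
D < 0, so the roots are the complex-conjugate pair z = (-b +/- i sqrt(-D)) / (2a) = -0.2171 +/- 1.2173i.
For a conjugate pair |z|^2 = z * conj(z) = (product of roots) = c/a = 1/(0.654) = 1.529052, so |z| = sqrt(1.529052) = 1.2365 for both roots.
Moduli of all roots: 1.2365, 1.2365.
All moduli strictly greater than 1? Yes.
Verdict: Stationary.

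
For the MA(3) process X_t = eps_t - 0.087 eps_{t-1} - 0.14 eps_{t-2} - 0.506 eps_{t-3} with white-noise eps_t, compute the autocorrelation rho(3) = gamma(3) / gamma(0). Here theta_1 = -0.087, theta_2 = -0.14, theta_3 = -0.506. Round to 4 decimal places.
\rho(3) = -0.3943

For an MA(q) process with theta_0 = 1, the autocovariance is
  gamma(k) = sigma^2 * sum_{i=0..q-k} theta_i * theta_{i+k},
and rho(k) = gamma(k) / gamma(0). Sigma^2 cancels.
  numerator   = (1)*(-0.506) = -0.506.
  denominator = (1)^2 + (-0.087)^2 + (-0.14)^2 + (-0.506)^2 = 1.283205.
  rho(3) = -0.506 / 1.283205 = -0.3943.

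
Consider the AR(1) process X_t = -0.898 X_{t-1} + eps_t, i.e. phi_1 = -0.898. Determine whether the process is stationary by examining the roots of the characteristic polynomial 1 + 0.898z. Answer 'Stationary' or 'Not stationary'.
\text{Stationary}

The AR(p) characteristic polynomial is P(z) = 1 + 0.898z.
Stationarity requires all roots to lie outside the unit circle, i.e. |z| > 1 for every root.
This is linear in z: 1 + (0.898) z = 0  =>  z = -1/(0.898) = -1.113586,  |z| = 1.113586.
Moduli of all roots: 1.1136.
All moduli strictly greater than 1? Yes.
Verdict: Stationary.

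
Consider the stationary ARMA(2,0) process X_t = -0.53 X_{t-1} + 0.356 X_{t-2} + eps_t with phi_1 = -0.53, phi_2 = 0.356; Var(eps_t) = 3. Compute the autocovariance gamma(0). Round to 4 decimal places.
\gamma(0) = 10.6457

Multiply the model equation by X_{t-k} and take expectations. With theta_0 = psi_0 = 1 and psi_j the MA(infinity) weights, this gives
  gamma(k) - sum_i phi_i gamma(k-i) = c_k,
  c_k = sigma^2 * sum_{j=k..q} theta_j psi_{j-k}   (c_k = 0 for k > q),
using gamma(-m) = gamma(m).
Pure AR (q = 0): c_0 = sigma^2 = 3, c_k = 0 for k >= 1.
Equations for k = 0, 1, 2 (AR order 2, c_2 = 0):
  (E0) gamma(0) = phi_1 gamma(1) + phi_2 gamma(2) + c_0
  (E1) gamma(1) = phi_1 gamma(0) + phi_2 gamma(1) + c_1
  (E2) gamma(2) = phi_1 gamma(1) + phi_2 gamma(0)
From (E1): gamma(1) = A gamma(0) + B with
  A = phi_1 / (1 - phi_2) = -0.53 / 0.644 = -0.822981,   B = c_1 / (1 - phi_2) = 0 / 0.644 = 0.
Insert (E2) into (E0): gamma(0) (1 - phi_2^2) = phi_1 (1 + phi_2) gamma(1) + c_0.
  phi_1 (1 + phi_2) = (-0.53)(1.356) = -0.71868,   1 - phi_2^2 = 0.873264.
Replace gamma(1) by A gamma(0) + B and collect gamma(0):
  gamma(0) [0.873264 - (-0.71868)(-0.822981)] = c_0 = 3
  gamma(0) * 0.281804 = 3
  gamma(0) = 3 / 0.281804 = 10.645706.
Therefore gamma(0) = 10.6457 (to 4 decimal places).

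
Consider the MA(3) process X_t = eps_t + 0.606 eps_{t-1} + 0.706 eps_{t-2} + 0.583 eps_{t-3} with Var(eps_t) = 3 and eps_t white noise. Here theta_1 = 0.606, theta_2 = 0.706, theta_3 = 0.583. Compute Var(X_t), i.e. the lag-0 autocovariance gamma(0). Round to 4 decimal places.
\gamma(0) = 6.6167

For an MA(q) process X_t = eps_t + sum_i theta_i eps_{t-i} with
Var(eps_t) = sigma^2, the variance is
  gamma(0) = sigma^2 * (1 + sum_i theta_i^2).
  sum_i theta_i^2 = (0.606)^2 + (0.706)^2 + (0.583)^2 = 0.367236 + 0.498436 + 0.339889 = 1.205561.
  gamma(0) = 3 * (1 + 1.205561) = 3 * 2.205561 = 6.616683, which rounds to 6.6167.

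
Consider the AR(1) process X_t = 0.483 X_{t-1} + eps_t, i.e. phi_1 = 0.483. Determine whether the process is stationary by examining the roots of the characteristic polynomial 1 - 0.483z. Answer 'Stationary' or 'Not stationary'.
\text{Stationary}

The AR(p) characteristic polynomial is P(z) = 1 - 0.483z.
Stationarity requires all roots to lie outside the unit circle, i.e. |z| > 1 for every root.
This is linear in z: 1 + (-0.483) z = 0  =>  z = -1/(-0.483) = 2.070393,  |z| = 2.070393.
Moduli of all roots: 2.0704.
All moduli strictly greater than 1? Yes.
Verdict: Stationary.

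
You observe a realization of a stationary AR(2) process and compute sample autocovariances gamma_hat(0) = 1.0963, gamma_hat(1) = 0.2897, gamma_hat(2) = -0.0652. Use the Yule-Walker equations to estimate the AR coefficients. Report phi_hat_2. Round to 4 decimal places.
\hat\phi_{2} = -0.1390

The Yule-Walker equations for an AR(p) process read, in matrix form,
  Gamma_p phi = r_p,   with   (Gamma_p)_{ij} = gamma(|i - j|),
                       (r_p)_i = gamma(i),   i,j = 1..p.
Substitute the sample gammas (Toeplitz matrix and right-hand side of size 2):
  Gamma_p = [[1.0963, 0.2897], [0.2897, 1.0963]]
  r_p     = [0.2897, -0.0652]
Written out:
  1.0963 phi_1 + 0.2897 phi_2 = 0.2897
  0.2897 phi_1 + 1.0963 phi_2 = -0.0652
Solve by Cramer's rule:
  det = gamma(0)^2 - gamma(1)^2 = (1.0963)^2 - (0.2897)^2 = 1.20187369 - 0.08392609 = 1.1179476
  phi_hat_1 = [gamma(1) gamma(0) - gamma(1) gamma(2)] / det = [(0.2897)(1.0963) - (0.2897)(-0.0652)] / 1.1179476 = 0.33648655 / 1.1179476 = 0.301
  phi_hat_2 = [gamma(0) gamma(2) - gamma(1)^2] / det = [(1.0963)(-0.0652) - (0.2897)^2] / 1.1179476 = -0.15540485 / 1.1179476 = -0.139
So phi_hat = [0.3010, -0.1390].
Therefore phi_hat_2 = -0.1390.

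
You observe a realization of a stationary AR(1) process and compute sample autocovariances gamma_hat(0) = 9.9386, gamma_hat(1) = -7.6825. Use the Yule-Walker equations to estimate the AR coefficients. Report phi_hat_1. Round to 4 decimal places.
\hat\phi_{1} = -0.7730

The Yule-Walker equations for an AR(p) process read, in matrix form,
  Gamma_p phi = r_p,   with   (Gamma_p)_{ij} = gamma(|i - j|),
                       (r_p)_i = gamma(i),   i,j = 1..p.
Substitute the sample gammas (Toeplitz matrix and right-hand side of size 1):
  Gamma_p = [[9.9386]]
  r_p     = [-7.6825]
With p = 1 this is the single equation gamma(0) phi_1 = gamma(1):
  phi_hat_1 = gamma(1) / gamma(0) = -7.6825 / 9.9386 = -0.7730.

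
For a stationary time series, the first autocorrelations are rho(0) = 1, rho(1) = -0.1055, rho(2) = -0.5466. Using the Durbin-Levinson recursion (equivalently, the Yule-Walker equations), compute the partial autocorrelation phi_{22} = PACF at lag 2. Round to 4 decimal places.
\phi_{22} = -0.5640

The PACF at lag k is phi_{kk}, the last component of the solution
to the Yule-Walker system G_k phi = r_k where
  (G_k)_{ij} = rho(|i - j|), (r_k)_i = rho(i), i,j = 1..k.
Equivalently, Durbin-Levinson gives phi_{kk} iteratively:
  phi_{11} = rho(1)
  phi_{kk} = [rho(k) - sum_{j=1..k-1} phi_{k-1,j} rho(k-j)]
            / [1 - sum_{j=1..k-1} phi_{k-1,j} rho(j)],
  phi_{k,j} = phi_{k-1,j} - phi_{kk} phi_{k-1,k-j},  j = 1..k-1.
Step k = 1:
  phi_11 = rho(1) = -0.1055.
Step k = 2:
  phi_22 = [rho(2) - phi_11 rho(1)] / [1 - phi_11 rho(1)] = [-0.5466 - (-0.1055)(-0.1055)] / [1 - (-0.1055)(-0.1055)]
         = -0.55773025 / 0.98886975 = -0.564.
Therefore phi_{22} = -0.5640.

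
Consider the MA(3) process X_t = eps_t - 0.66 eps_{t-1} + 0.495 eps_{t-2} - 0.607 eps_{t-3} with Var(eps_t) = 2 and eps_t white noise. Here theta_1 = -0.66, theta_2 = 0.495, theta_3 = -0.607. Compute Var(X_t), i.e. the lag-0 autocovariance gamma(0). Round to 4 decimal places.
\gamma(0) = 4.0981

For an MA(q) process X_t = eps_t + sum_i theta_i eps_{t-i} with
Var(eps_t) = sigma^2, the variance is
  gamma(0) = sigma^2 * (1 + sum_i theta_i^2).
  sum_i theta_i^2 = (-0.66)^2 + (0.495)^2 + (-0.607)^2 = 0.4356 + 0.245025 + 0.368449 = 1.049074.
  gamma(0) = 2 * (1 + 1.049074) = 2 * 2.049074 = 4.098148, which rounds to 4.0981.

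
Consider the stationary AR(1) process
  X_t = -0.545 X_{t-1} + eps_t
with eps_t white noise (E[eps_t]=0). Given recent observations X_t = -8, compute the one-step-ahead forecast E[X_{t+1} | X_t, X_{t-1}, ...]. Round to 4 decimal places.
E[X_{t+1} \mid \mathcal F_t] = 4.3600

For an AR(p) model X_t = c + sum_i phi_i X_{t-i} + eps_t, the
one-step-ahead conditional mean is
  E[X_{t+1} | X_t, ...] = c + sum_i phi_i X_{t+1-i}.
Substitute known values:
  E[X_{t+1} | ...] = (-0.545) * (-8)
                   = 4.3600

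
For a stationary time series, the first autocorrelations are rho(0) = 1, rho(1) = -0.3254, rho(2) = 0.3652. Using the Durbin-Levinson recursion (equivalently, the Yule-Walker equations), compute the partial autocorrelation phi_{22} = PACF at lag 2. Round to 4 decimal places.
\phi_{22} = 0.2900

The PACF at lag k is phi_{kk}, the last component of the solution
to the Yule-Walker system G_k phi = r_k where
  (G_k)_{ij} = rho(|i - j|), (r_k)_i = rho(i), i,j = 1..k.
Equivalently, Durbin-Levinson gives phi_{kk} iteratively:
  phi_{11} = rho(1)
  phi_{kk} = [rho(k) - sum_{j=1..k-1} phi_{k-1,j} rho(k-j)]
            / [1 - sum_{j=1..k-1} phi_{k-1,j} rho(j)],
  phi_{k,j} = phi_{k-1,j} - phi_{kk} phi_{k-1,k-j},  j = 1..k-1.
Step k = 1:
  phi_11 = rho(1) = -0.3254.
Step k = 2:
  phi_22 = [rho(2) - phi_11 rho(1)] / [1 - phi_11 rho(1)] = [0.3652 - (-0.3254)(-0.3254)] / [1 - (-0.3254)(-0.3254)]
         = 0.25931484 / 0.89411484 = 0.29.
Therefore phi_{22} = 0.2900.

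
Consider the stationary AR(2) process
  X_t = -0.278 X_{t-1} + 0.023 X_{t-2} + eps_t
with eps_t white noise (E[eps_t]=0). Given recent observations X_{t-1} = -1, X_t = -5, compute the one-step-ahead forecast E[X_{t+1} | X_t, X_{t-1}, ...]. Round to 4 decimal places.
E[X_{t+1} \mid \mathcal F_t] = 1.3670

For an AR(p) model X_t = c + sum_i phi_i X_{t-i} + eps_t, the
one-step-ahead conditional mean is
  E[X_{t+1} | X_t, ...] = c + sum_i phi_i X_{t+1-i}.
Substitute known values:
  E[X_{t+1} | ...] = (-0.278) * (-5) + (0.023) * (-1)
                   = 1.3670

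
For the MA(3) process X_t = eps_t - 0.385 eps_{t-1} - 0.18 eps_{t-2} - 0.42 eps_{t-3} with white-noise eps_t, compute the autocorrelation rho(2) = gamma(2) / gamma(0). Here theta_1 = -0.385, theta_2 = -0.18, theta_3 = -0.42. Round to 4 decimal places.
\rho(2) = -0.0135

For an MA(q) process with theta_0 = 1, the autocovariance is
  gamma(k) = sigma^2 * sum_{i=0..q-k} theta_i * theta_{i+k},
and rho(k) = gamma(k) / gamma(0). Sigma^2 cancels.
  numerator   = (1)*(-0.18) + (-0.385)*(-0.42) = -0.0183.
  denominator = (1)^2 + (-0.385)^2 + (-0.18)^2 + (-0.42)^2 = 1.357025.
  rho(2) = -0.0183 / 1.357025 = -0.0135.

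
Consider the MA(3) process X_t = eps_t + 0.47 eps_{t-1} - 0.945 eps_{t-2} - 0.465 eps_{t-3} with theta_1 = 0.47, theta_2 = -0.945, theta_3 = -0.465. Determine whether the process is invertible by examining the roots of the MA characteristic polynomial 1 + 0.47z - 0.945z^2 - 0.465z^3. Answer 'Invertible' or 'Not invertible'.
\text{Invertible}

The MA(q) characteristic polynomial is P(z) = 1 + 0.47z - 0.945z^2 - 0.465z^3.
Invertibility requires all roots to lie outside the unit circle, i.e. |z| > 1 for every root.
Degree 3: look for a simple real root z0 first, then factor out (1 - z/z0) and solve the remaining quadratic.
Testing z0 = -2: P(-2) = 1 + (0.47)(-2) + (-0.945)(-2)^2 + (-0.465)(-2)^3
  = 1 + (-0.94) + (-3.78) + (3.72) = 0.  So z_0 = -2 is a root, |z_0| = 2.
Divide out the factor (1 + 0.5 z) = (1 - z/z0) (since 1/z0 = -0.5):
  P(z) = (1 + 0.5 z)(1 + (-0.03) z + (-0.93) z^2)
  [check: z-coef -0.03 - (-0.5) = 0.47; z^2-coef -0.93 - (-0.5)(-0.03) = -0.945; z^3-coef -(-0.5)(-0.93) = -0.465.]
Remaining roots from the quadratic factor 1 + (-0.03) z + (-0.93) z^2:
  Set 1 + (-0.03) z + (-0.93) z^2 = 0, i.e. a z^2 + b z + c = 0 with a = -0.93, b = -0.03, c = 1.
  Discriminant D = b^2 - 4ac = (-0.03)^2 - 4*(-0.93)*1 = 0.0009 - (-3.72) = 3.7209.
  D >= 0, so the roots are real: z = (-b +/- sqrt(D)) / (2a) = (0.03 +/- 1.928963) / (-1.86).
    z_1 = (0.03 + 1.928963) / (-1.86) = -1.0532,   |z_1| = 1.0532.
    z_2 = (0.03 - 1.928963) / (-1.86) = 1.0209,   |z_2| = 1.0209.
Moduli of all roots: 2.0000, 1.0532, 1.0209.
All moduli strictly greater than 1? Yes.
Verdict: Invertible.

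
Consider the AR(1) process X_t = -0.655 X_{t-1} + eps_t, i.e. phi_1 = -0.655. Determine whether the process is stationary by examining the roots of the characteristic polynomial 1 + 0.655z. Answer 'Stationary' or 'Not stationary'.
\text{Stationary}

The AR(p) characteristic polynomial is P(z) = 1 + 0.655z.
Stationarity requires all roots to lie outside the unit circle, i.e. |z| > 1 for every root.
This is linear in z: 1 + (0.655) z = 0  =>  z = -1/(0.655) = -1.526718,  |z| = 1.526718.
Moduli of all roots: 1.5267.
All moduli strictly greater than 1? Yes.
Verdict: Stationary.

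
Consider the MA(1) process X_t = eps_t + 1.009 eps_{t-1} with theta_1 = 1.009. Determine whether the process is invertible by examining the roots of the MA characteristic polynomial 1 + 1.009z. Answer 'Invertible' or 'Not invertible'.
\text{Not invertible}

The MA(q) characteristic polynomial is P(z) = 1 + 1.009z.
Invertibility requires all roots to lie outside the unit circle, i.e. |z| > 1 for every root.
This is linear in z: 1 + (1.009) z = 0  =>  z = -1/(1.009) = -0.99108,  |z| = 0.99108.
Moduli of all roots: 0.9911.
All moduli strictly greater than 1? No.
Verdict: Not invertible.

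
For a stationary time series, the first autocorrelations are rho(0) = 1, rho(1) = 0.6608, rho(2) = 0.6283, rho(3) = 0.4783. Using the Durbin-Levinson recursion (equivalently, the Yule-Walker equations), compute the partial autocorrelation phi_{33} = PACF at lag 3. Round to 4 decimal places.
\phi_{33} = -0.0410

The PACF at lag k is phi_{kk}, the last component of the solution
to the Yule-Walker system G_k phi = r_k where
  (G_k)_{ij} = rho(|i - j|), (r_k)_i = rho(i), i,j = 1..k.
Equivalently, Durbin-Levinson gives phi_{kk} iteratively:
  phi_{11} = rho(1)
  phi_{kk} = [rho(k) - sum_{j=1..k-1} phi_{k-1,j} rho(k-j)]
            / [1 - sum_{j=1..k-1} phi_{k-1,j} rho(j)],
  phi_{k,j} = phi_{k-1,j} - phi_{kk} phi_{k-1,k-j},  j = 1..k-1.
Step k = 1:
  phi_11 = rho(1) = 0.6608.
Step k = 2:
  phi_22 = [rho(2) - phi_11 rho(1)] / [1 - phi_11 rho(1)] = [0.6283 - (0.6608)(0.6608)] / [1 - (0.6608)(0.6608)]
         = 0.19164336 / 0.56334336 = 0.340189.
  Update: phi_21 = phi_11 - phi_22 phi_11 = 0.6608 - (0.340189)(0.6608) = 0.436003.
Step k = 3:
  phi_33 = [rho(3) - phi_21 rho(2) - phi_22 rho(1)] / [1 - phi_21 rho(1) - phi_22 rho(2)]
    numerator   = 0.4783 - (0.436003)(0.6283) - (0.340189)(0.6608) = -0.02043771
    denominator = 1 - (0.436003)(0.6608) - (0.340189)(0.6283) = 0.49814835
  phi_33 = -0.02043771 / 0.49814835 = -0.041.
Therefore phi_{33} = -0.0410.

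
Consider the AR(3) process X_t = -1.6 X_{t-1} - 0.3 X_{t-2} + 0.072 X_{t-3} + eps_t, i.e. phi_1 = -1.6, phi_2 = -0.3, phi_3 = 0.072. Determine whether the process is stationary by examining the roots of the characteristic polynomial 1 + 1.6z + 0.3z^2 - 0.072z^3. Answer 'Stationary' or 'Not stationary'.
\text{Not stationary}

The AR(p) characteristic polynomial is P(z) = 1 + 1.6z + 0.3z^2 - 0.072z^3.
Stationarity requires all roots to lie outside the unit circle, i.e. |z| > 1 for every root.
Degree 3: look for a simple real root z0 first, then factor out (1 - z/z0) and solve the remaining quadratic.
Testing z0 = -2.5: P(-2.5) = 1 + (1.6)(-2.5) + (0.3)(-2.5)^2 + (-0.072)(-2.5)^3
  = 1 + (-4) + (1.875) + (1.125) = 0.  So z_0 = -2.5 is a root, |z_0| = 2.5.
Divide out the factor (1 + 0.4 z) = (1 - z/z0) (since 1/z0 = -0.4):
  P(z) = (1 + 0.4 z)(1 + (1.2) z + (-0.18) z^2)
  [check: z-coef 1.2 - (-0.4) = 1.6; z^2-coef -0.18 - (-0.4)(1.2) = 0.3; z^3-coef -(-0.4)(-0.18) = -0.072.]
Remaining roots from the quadratic factor 1 + (1.2) z + (-0.18) z^2:
  Set 1 + (1.2) z + (-0.18) z^2 = 0, i.e. a z^2 + b z + c = 0 with a = -0.18, b = 1.2, c = 1.
  Discriminant D = b^2 - 4ac = (1.2)^2 - 4*(-0.18)*1 = 1.44 - (-0.72) = 2.16.
  D >= 0, so the roots are real: z = (-b +/- sqrt(D)) / (2a) = (-1.2 +/- 1.469694) / (-0.36).
    z_1 = (-1.2 + 1.469694) / (-0.36) = -0.7491,   |z_1| = 0.7491.
    z_2 = (-1.2 - 1.469694) / (-0.36) = 7.4158,   |z_2| = 7.4158.
Moduli of all roots: 2.5000, 0.7491, 7.4158.
All moduli strictly greater than 1? No.
Verdict: Not stationary.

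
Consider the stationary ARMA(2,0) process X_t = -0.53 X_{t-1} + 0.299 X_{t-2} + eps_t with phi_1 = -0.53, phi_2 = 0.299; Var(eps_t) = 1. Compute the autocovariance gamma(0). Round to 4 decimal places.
\gamma(0) = 2.5636

Multiply the model equation by X_{t-k} and take expectations. With theta_0 = psi_0 = 1 and psi_j the MA(infinity) weights, this gives
  gamma(k) - sum_i phi_i gamma(k-i) = c_k,
  c_k = sigma^2 * sum_{j=k..q} theta_j psi_{j-k}   (c_k = 0 for k > q),
using gamma(-m) = gamma(m).
Pure AR (q = 0): c_0 = sigma^2 = 1, c_k = 0 for k >= 1.
Equations for k = 0, 1, 2 (AR order 2, c_2 = 0):
  (E0) gamma(0) = phi_1 gamma(1) + phi_2 gamma(2) + c_0
  (E1) gamma(1) = phi_1 gamma(0) + phi_2 gamma(1) + c_1
  (E2) gamma(2) = phi_1 gamma(1) + phi_2 gamma(0)
From (E1): gamma(1) = A gamma(0) + B with
  A = phi_1 / (1 - phi_2) = -0.53 / 0.701 = -0.756063,   B = c_1 / (1 - phi_2) = 0 / 0.701 = 0.
Insert (E2) into (E0): gamma(0) (1 - phi_2^2) = phi_1 (1 + phi_2) gamma(1) + c_0.
  phi_1 (1 + phi_2) = (-0.53)(1.299) = -0.68847,   1 - phi_2^2 = 0.910599.
Replace gamma(1) by A gamma(0) + B and collect gamma(0):
  gamma(0) [0.910599 - (-0.68847)(-0.756063)] = c_0 = 1
  gamma(0) * 0.390072 = 1
  gamma(0) = 1 / 0.390072 = 2.563626.
Therefore gamma(0) = 2.5636 (to 4 decimal places).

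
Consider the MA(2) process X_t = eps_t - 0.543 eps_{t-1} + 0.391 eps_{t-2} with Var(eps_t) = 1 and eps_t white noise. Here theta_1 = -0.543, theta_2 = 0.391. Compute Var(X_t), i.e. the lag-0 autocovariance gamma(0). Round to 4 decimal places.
\gamma(0) = 1.4477

For an MA(q) process X_t = eps_t + sum_i theta_i eps_{t-i} with
Var(eps_t) = sigma^2, the variance is
  gamma(0) = sigma^2 * (1 + sum_i theta_i^2).
  sum_i theta_i^2 = (-0.543)^2 + (0.391)^2 = 0.294849 + 0.152881 = 0.44773.
  gamma(0) = 1 * (1 + 0.44773) = 1 * 1.44773 = 1.44773, which rounds to 1.4477.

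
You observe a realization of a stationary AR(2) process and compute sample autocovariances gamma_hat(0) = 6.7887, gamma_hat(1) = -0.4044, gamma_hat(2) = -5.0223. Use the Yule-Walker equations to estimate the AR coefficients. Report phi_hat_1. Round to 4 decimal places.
\hat\phi_{1} = -0.1040

The Yule-Walker equations for an AR(p) process read, in matrix form,
  Gamma_p phi = r_p,   with   (Gamma_p)_{ij} = gamma(|i - j|),
                       (r_p)_i = gamma(i),   i,j = 1..p.
Substitute the sample gammas (Toeplitz matrix and right-hand side of size 2):
  Gamma_p = [[6.7887, -0.4044], [-0.4044, 6.7887]]
  r_p     = [-0.4044, -5.0223]
Written out:
  6.7887 phi_1 - 0.4044 phi_2 = -0.4044
  -0.4044 phi_1 + 6.7887 phi_2 = -5.0223
Solve by Cramer's rule:
  det = gamma(0)^2 - gamma(1)^2 = (6.7887)^2 - (-0.4044)^2 = 46.08644769 - 0.16353936 = 45.92290833
  phi_hat_1 = [gamma(1) gamma(0) - gamma(1) gamma(2)] / det = [(-0.4044)(6.7887) - (-0.4044)(-5.0223)] / 45.92290833 = -4.7763684 / 45.92290833 = -0.104
  phi_hat_2 = [gamma(0) gamma(2) - gamma(1)^2] / det = [(6.7887)(-5.0223) - (-0.4044)^2] / 45.92290833 = -34.25842737 / 45.92290833 = -0.746
So phi_hat = [-0.1040, -0.7460].
Therefore phi_hat_1 = -0.1040.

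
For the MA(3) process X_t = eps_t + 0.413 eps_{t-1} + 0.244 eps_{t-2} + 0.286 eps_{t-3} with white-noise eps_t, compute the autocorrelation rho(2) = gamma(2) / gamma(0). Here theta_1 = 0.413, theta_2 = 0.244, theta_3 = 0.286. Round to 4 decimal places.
\rho(2) = 0.2760

For an MA(q) process with theta_0 = 1, the autocovariance is
  gamma(k) = sigma^2 * sum_{i=0..q-k} theta_i * theta_{i+k},
and rho(k) = gamma(k) / gamma(0). Sigma^2 cancels.
  numerator   = (1)*(0.244) + (0.413)*(0.286) = 0.362118.
  denominator = (1)^2 + (0.413)^2 + (0.244)^2 + (0.286)^2 = 1.311901.
  rho(2) = 0.362118 / 1.311901 = 0.2760.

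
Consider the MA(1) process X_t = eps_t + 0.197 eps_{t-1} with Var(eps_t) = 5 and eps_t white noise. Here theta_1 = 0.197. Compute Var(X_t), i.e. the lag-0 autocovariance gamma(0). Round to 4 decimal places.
\gamma(0) = 5.1940

For an MA(q) process X_t = eps_t + sum_i theta_i eps_{t-i} with
Var(eps_t) = sigma^2, the variance is
  gamma(0) = sigma^2 * (1 + sum_i theta_i^2).
  sum_i theta_i^2 = (0.197)^2 = 0.038809.
  gamma(0) = 5 * (1 + 0.038809) = 5 * 1.038809 = 5.194045, which rounds to 5.1940.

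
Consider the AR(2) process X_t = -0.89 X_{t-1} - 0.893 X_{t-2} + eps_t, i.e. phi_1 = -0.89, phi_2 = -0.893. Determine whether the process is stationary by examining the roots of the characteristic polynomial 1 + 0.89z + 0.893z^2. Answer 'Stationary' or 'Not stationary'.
\text{Stationary}

The AR(p) characteristic polynomial is P(z) = 1 + 0.89z + 0.893z^2.
Stationarity requires all roots to lie outside the unit circle, i.e. |z| > 1 for every root.
Set 1 + (0.89) z + (0.893) z^2 = 0, i.e. a z^2 + b z + c = 0 with a = 0.893, b = 0.89, c = 1.
Discriminant D = b^2 - 4ac = (0.89)^2 - 4*(0.893)*1 = 0.7921 - (3.572) = -2.7799.
D < 0, so the roots are the complex-conjugate pair z = (-b +/- i sqrt(-D)) / (2a) = -0.4983 +/- 0.9335i.
For a conjugate pair |z|^2 = z * conj(z) = (product of roots) = c/a = 1/(0.893) = 1.119821, so |z| = sqrt(1.119821) = 1.0582 for both roots.
Moduli of all roots: 1.0582, 1.0582.
All moduli strictly greater than 1? Yes.
Verdict: Stationary.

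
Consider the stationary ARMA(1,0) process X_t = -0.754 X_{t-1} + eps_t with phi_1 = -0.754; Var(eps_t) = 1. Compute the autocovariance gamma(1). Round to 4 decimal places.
\gamma(1) = -1.7475

Multiply the model equation by X_{t-k} and take expectations. With theta_0 = psi_0 = 1 and psi_j the MA(infinity) weights, this gives
  gamma(k) - sum_i phi_i gamma(k-i) = c_k,
  c_k = sigma^2 * sum_{j=k..q} theta_j psi_{j-k}   (c_k = 0 for k > q),
using gamma(-m) = gamma(m).
Pure AR (q = 0): c_0 = sigma^2 = 1, c_k = 0 for k >= 1.
Equations for k = 0 and k = 1 (AR order 1):
  gamma(0) = phi_1 gamma(1) + c_0
  gamma(1) = phi_1 gamma(0) + c_1
Substituting the second into the first: gamma(0) (1 - phi_1^2) = c_0 + phi_1 c_1, so
  gamma(0) = c_0 / (1 - phi_1^2) = 1 / (1 - (-0.754)^2) = 1 / 0.431484 = 2.317583.
  gamma(1) = phi_1 gamma(0) = (-0.754)(2.317583) = -1.747458.
Therefore gamma(1) = -1.7475 (to 4 decimal places).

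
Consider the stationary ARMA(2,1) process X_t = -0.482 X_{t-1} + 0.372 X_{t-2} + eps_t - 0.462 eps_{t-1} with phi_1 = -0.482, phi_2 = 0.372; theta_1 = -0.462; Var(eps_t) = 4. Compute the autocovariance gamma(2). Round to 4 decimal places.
\gamma(2) = 17.5343

Multiply the model equation by X_{t-k} and take expectations. With theta_0 = psi_0 = 1 and psi_j the MA(infinity) weights, this gives
  gamma(k) - sum_i phi_i gamma(k-i) = c_k,
  c_k = sigma^2 * sum_{j=k..q} theta_j psi_{j-k}   (c_k = 0 for k > q),
using gamma(-m) = gamma(m).
psi-weights needed (psi_j = theta_j + sum_i phi_i psi_{j-i}):
  psi_1 = theta_1 + phi_1 = -0.462 + (-0.482) = -0.944
Right-hand sides:
  c_0 = sigma^2 (1 + theta_1 psi_1) = 4 * (1 + (-0.462)(-0.944)) = 4 * 1.436128 = 5.744512
  c_1 = sigma^2 theta_1 = 4 * (-0.462) = -1.848
  c_2 = 0
Equations for k = 0, 1, 2 (AR order 2, c_2 = 0):
  (E0) gamma(0) = phi_1 gamma(1) + phi_2 gamma(2) + c_0
  (E1) gamma(1) = phi_1 gamma(0) + phi_2 gamma(1) + c_1
  (E2) gamma(2) = phi_1 gamma(1) + phi_2 gamma(0)
From (E1): gamma(1) = A gamma(0) + B with
  A = phi_1 / (1 - phi_2) = -0.482 / 0.628 = -0.767516,   B = c_1 / (1 - phi_2) = -1.848 / 0.628 = -2.942675.
Insert (E2) into (E0): gamma(0) (1 - phi_2^2) = phi_1 (1 + phi_2) gamma(1) + c_0.
  phi_1 (1 + phi_2) = (-0.482)(1.372) = -0.661304,   1 - phi_2^2 = 0.861616.
Replace gamma(1) by A gamma(0) + B and collect gamma(0):
  gamma(0) [0.861616 - (-0.661304)(-0.767516)] = (-0.661304)(-2.942675) + 5.744512
  gamma(0) * 0.354055 = 7.690515
  gamma(0) = 7.690515 / 0.354055 = 21.721265.
  gamma(1) = A gamma(0) + B = (-0.767516)(21.721265) + (-2.942675) = -19.614092.
  gamma(2) = phi_1 gamma(1) + phi_2 gamma(0) = (-0.482)(-19.614092) + (0.372)(21.721265) = 17.534303.
Therefore gamma(2) = 17.5343 (to 4 decimal places).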